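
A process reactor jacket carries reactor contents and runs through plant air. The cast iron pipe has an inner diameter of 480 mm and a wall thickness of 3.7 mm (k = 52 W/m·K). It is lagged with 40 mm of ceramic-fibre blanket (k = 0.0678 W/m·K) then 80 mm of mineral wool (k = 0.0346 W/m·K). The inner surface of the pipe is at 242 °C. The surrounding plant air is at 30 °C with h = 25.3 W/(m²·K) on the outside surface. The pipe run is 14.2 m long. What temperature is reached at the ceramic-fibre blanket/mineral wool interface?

For a radial system each layer contributes R = ln(r_out/r_in)/(2πkL); films add R = 1/(hA).
R_cast iron pipe wall = ln(243.7/240)/(2π×52×14.2) = 3.298×10^-6 K/W
R_ceramic-fibre blanket = ln(283.7/243.7)/(2π×0.0678×14.2) = 0.02512 K/W
R_mineral wool = ln(363.7/283.7)/(2π×0.0346×14.2) = 0.08047 K/W
R_outer film = 1/(h_o·2πr_oL) = 1/(25.3×2π×0.3637×14.2) = 0.001218 K/W
R_total = 0.1068 K/W
Q = ΔT/R_total = 212/0.1068
Q = 1980 W
T_interface = T_inner − Q·ΣR(inner→interface) = 242 − 1980×0.02513

T ≈ 192 °C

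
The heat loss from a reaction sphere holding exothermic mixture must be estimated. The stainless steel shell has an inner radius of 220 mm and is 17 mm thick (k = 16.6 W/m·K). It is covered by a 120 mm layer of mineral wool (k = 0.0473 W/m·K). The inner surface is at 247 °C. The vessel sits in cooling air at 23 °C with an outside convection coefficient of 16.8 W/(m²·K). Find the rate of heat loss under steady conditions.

Q ≈ 92.4 W

Each spherical layer contributes R = (1/r_i − 1/r_o)/(4πk):
R_stainless steel shell = (1/0.22 − 1/0.237)/(4π×16.6) = 0.001563 K/W
R_mineral wool = (1/0.237 − 1/0.357)/(4π×0.0473) = 2.386 K/W
R_outer film = 1/(h·4πr_o²) = 1/(16.8×4π×0.357²) = 0.03717 K/W
R_total = 2.425 K/W
Q = ΔT/R_total = 224/2.425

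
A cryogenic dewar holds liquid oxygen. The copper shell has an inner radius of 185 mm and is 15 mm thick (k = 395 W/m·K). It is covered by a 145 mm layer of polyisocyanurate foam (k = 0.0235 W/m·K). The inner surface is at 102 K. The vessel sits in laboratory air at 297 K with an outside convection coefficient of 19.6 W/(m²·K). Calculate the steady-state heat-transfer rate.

Spherical conduction: R = (1/r_in − 1/r_out)/(4πk) per layer; series-sum.
R_copper shell = (1/0.185 − 1/0.2)/(4π×395) = 8.167×10^-5 K/W
R_polyisocyanurate foam = (1/0.2 − 1/0.345)/(4π×0.0235) = 7.116 K/W
R_outer film = 1/(h·4πr_o²) = 1/(19.6×4π×0.345²) = 0.03411 K/W
R_total = 7.15 K/W
Q = ΔT/R_total = 195/7.15

Q ≈ 27.3 W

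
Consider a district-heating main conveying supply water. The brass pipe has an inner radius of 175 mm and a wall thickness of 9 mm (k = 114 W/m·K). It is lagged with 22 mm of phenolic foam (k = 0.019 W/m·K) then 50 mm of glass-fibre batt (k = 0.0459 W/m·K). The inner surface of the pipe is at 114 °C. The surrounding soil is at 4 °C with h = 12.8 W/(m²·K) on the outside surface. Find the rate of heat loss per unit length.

Treating each annulus and film as a series resistance:
R_brass pipe wall = ln(184/175)/(2π×114×1) = 7.001×10^-5 K/W
R_phenolic foam = ln(206/184)/(2π×0.019×1) = 0.9461 K/W
R_glass-fibre batt = ln(256/206)/(2π×0.0459×1) = 0.7535 K/W
R_outer film = 1/(h_o·2πr_oL) = 1/(12.8×2π×0.256×1) = 0.04857 K/W
R_total = 1.748 K/W
Q = ΔT/R_total = 110/1.748

q′ ≈ 62.9 W/m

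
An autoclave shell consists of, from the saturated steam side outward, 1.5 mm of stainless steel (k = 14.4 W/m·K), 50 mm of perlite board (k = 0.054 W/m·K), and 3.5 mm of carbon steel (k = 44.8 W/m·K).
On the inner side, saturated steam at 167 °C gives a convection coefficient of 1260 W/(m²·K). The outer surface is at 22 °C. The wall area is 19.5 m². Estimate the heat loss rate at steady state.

Q ≈ 3050 W

Treating each layer as a thermal resistance in series:
R_inner film = 1/(h_i·A) = 1/(1260×19.5) = 4.07×10^-5 K/W
R_stainless steel = L/(kA) = 0.0015/(14.4×19.5) = 5.342×10^-6 K/W
R_perlite board = L/(kA) = 0.05/(0.054×19.5) = 0.04748 K/W
R_carbon steel = L/(kA) = 0.0035/(44.8×19.5) = 4.006×10^-6 K/W
R_total = 0.04753 K/W
Q = ΔT / R_total = 145 / 0.04753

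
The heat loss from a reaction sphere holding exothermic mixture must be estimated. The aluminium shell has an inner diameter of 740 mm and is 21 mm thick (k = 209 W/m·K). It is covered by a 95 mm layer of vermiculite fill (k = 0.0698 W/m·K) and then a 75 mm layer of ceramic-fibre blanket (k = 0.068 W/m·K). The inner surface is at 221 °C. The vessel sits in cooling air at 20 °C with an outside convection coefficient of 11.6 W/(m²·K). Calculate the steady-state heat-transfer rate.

Q ≈ 220 W

For a spherical shell R = (1/r₁ − 1/r₂)/(4πk); film R = 1/(h·4πr²). In series:
R_aluminium shell = (1/0.37 − 1/0.391)/(4π×209) = 5.527×10^-5 K/W
R_vermiculite fill = (1/0.391 − 1/0.486)/(4π×0.0698) = 0.57 K/W
R_ceramic-fibre blanket = (1/0.486 − 1/0.561)/(4π×0.068) = 0.3219 K/W
R_outer film = 1/(h·4πr_o²) = 1/(11.6×4π×0.561²) = 0.0218 K/W
R_total = 0.9137 K/W
Q = ΔT/R_total = 201/0.9137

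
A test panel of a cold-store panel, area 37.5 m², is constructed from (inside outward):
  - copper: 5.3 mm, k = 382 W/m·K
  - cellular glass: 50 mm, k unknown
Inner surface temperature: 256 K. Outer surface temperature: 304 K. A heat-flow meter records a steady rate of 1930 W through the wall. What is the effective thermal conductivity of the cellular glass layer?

Series thermal resistances:
R_copper = L/(kA) = 0.0053/(382×37.5) = 3.7×10^-7 K/W
Sum of known resistances R_other = 3.7×10^-7 K/W
Total R = ΔT/Q = 48/1930 = 0.02487 K/W
R_cellular glass = R_total − R_other = 0.02487 K/W
k = L/(R·A) = 0.05/(0.02487×37.5)

k ≈ 0.0536 W/(m·K)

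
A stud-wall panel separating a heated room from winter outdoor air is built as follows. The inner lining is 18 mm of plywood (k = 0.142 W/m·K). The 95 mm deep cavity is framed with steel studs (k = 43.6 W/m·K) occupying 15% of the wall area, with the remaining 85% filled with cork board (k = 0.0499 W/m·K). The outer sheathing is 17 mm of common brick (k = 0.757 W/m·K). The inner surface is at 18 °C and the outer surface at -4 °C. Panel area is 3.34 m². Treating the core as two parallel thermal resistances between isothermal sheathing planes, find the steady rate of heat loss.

Sheathing layers in series; stud and cavity paths in parallel between them.
R_inner = 0.018/(0.142×3.34) = 0.03795 K/W
R_stud  = 0.095/(43.6×0.15×3.34) = 0.004349 K/W
R_cav   = 0.095/(0.0499×0.85×3.34) = 0.6706 K/W
1/R_core = 1/R_stud + 1/R_cav → R_core = 0.004321 K/W
R_outer = 0.017/(0.757×3.34) = 0.006724 K/W
R_total = 0.049 K/W
Q = ΔT/R_total = 22/0.049

Q ≈ 449 W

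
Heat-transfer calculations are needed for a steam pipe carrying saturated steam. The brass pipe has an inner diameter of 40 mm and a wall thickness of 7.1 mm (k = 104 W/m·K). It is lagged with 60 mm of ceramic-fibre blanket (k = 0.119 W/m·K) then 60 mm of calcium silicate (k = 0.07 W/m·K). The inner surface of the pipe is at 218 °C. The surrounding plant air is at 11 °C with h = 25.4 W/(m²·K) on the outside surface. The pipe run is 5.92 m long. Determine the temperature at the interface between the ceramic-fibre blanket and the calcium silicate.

T ≈ 102 °C

Treating each annulus and film as a series resistance:
R_brass pipe wall = ln(27.1/20)/(2π×104×5.92) = 7.853×10^-5 K/W
R_ceramic-fibre blanket = ln(87.1/27.1)/(2π×0.119×5.92) = 0.2638 K/W
R_calcium silicate = ln(147.1/87.1)/(2π×0.07×5.92) = 0.2013 K/W
R_outer film = 1/(h_o·2πr_oL) = 1/(25.4×2π×0.1471×5.92) = 0.007195 K/W
R_total = 0.4723 K/W
Q = ΔT/R_total = 207/0.4723
Q = 438 W
T_interface = T_inner − Q·ΣR(inner→interface) = 218 − 438×0.2638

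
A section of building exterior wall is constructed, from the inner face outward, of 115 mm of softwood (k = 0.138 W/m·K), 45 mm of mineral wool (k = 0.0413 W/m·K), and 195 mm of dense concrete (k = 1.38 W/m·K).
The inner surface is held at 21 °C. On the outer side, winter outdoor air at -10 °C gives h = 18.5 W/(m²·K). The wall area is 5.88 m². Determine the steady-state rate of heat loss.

Using the resistance-network approach (series):
R_softwood = L/(kA) = 0.115/(0.138×5.88) = 0.1417 K/W
R_mineral wool = L/(kA) = 0.045/(0.0413×5.88) = 0.1853 K/W
R_dense concrete = L/(kA) = 0.195/(1.38×5.88) = 0.02403 K/W
R_outer film = 1/(h_o·A) = 1/(18.5×5.88) = 0.009193 K/W
R_total = 0.3603 K/W
Q = ΔT / R_total = 31 / 0.3603

Q ≈ 86.1 W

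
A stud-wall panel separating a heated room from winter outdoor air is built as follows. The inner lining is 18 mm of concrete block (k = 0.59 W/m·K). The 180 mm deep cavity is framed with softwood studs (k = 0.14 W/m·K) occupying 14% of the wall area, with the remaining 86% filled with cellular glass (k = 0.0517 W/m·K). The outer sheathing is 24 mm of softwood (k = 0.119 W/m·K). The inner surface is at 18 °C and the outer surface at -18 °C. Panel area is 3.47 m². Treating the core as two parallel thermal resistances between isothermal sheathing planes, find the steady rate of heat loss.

Q ≈ 41.1 W

Sheathing layers in series; stud and cavity paths in parallel between them.
R_inner = 0.018/(0.59×3.47) = 0.008792 K/W
R_stud  = 0.18/(0.14×0.14×3.47) = 2.647 K/W
R_cav   = 0.18/(0.0517×0.86×3.47) = 1.167 K/W
1/R_core = 1/R_stud + 1/R_cav → R_core = 0.8097 K/W
R_outer = 0.024/(0.119×3.47) = 0.05812 K/W
R_total = 0.8766 K/W
Q = ΔT/R_total = 36/0.8766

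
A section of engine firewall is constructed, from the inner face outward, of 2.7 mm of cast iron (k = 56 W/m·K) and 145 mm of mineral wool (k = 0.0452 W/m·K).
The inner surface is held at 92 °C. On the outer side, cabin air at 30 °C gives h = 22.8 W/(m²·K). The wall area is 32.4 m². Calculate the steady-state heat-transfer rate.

Q ≈ 618 W

Series thermal resistances:
R_cast iron = L/(kA) = 0.0027/(56×32.4) = 1.488×10^-6 K/W
R_mineral wool = L/(kA) = 0.145/(0.0452×32.4) = 0.09901 K/W
R_outer film = 1/(h_o·A) = 1/(22.8×32.4) = 0.001354 K/W
R_total = 0.1004 K/W
Q = ΔT / R_total = 62 / 0.1004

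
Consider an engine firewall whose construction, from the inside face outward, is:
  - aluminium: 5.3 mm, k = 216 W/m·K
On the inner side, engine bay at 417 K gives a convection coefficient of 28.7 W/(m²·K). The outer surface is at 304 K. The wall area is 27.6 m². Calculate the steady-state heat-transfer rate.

Q ≈ 89400 W

Using the resistance-network approach (series):
R_inner film = 1/(h_i·A) = 1/(28.7×27.6) = 0.001262 K/W
R_aluminium = L/(kA) = 0.0053/(216×27.6) = 8.89×10^-7 K/W
R_total = 0.001263 K/W
Q = ΔT / R_total = 113 / 0.001263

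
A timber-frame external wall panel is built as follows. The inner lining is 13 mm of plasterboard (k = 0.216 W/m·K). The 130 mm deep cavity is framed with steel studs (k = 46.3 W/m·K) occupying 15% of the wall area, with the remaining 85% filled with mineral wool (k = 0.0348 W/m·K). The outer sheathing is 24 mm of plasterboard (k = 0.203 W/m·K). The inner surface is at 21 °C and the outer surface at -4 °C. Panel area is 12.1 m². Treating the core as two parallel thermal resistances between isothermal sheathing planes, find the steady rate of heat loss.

Sheathing layers in series; stud and cavity paths in parallel between them.
R_inner = 0.013/(0.216×12.1) = 0.004974 K/W
R_stud  = 0.13/(46.3×0.15×12.1) = 0.001547 K/W
R_cav   = 0.13/(0.0348×0.85×12.1) = 0.3632 K/W
1/R_core = 1/R_stud + 1/R_cav → R_core = 0.00154 K/W
R_outer = 0.024/(0.203×12.1) = 0.009771 K/W
R_total = 0.01629 K/W
Q = ΔT/R_total = 25/0.01629

Q ≈ 1540 W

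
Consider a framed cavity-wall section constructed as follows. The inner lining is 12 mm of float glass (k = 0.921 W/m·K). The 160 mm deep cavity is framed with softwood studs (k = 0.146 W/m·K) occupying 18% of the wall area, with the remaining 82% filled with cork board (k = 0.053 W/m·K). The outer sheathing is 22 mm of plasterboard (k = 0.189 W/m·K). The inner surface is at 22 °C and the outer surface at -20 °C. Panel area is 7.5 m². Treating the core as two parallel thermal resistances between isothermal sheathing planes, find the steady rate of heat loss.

Sheathing layers in series; stud and cavity paths in parallel between them.
R_inner = 0.012/(0.921×7.5) = 0.001737 K/W
R_stud  = 0.16/(0.146×0.18×7.5) = 0.8118 K/W
R_cav   = 0.16/(0.053×0.82×7.5) = 0.4909 K/W
1/R_core = 1/R_stud + 1/R_cav → R_core = 0.3059 K/W
R_outer = 0.022/(0.189×7.5) = 0.01552 K/W
R_total = 0.3232 K/W
Q = ΔT/R_total = 42/0.3232

Q ≈ 130 W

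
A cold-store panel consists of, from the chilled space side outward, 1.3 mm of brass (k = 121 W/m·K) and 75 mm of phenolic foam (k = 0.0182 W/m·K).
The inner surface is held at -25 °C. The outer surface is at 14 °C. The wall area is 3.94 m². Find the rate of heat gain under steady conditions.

Model the wall as resistances in series:
R_brass = L/(kA) = 0.0013/(121×3.94) = 2.727×10^-6 K/W
R_phenolic foam = L/(kA) = 0.075/(0.0182×3.94) = 1.046 K/W
R_total = 1.046 K/W
Q = ΔT / R_total = 39 / 1.046

Q ≈ 37.3 W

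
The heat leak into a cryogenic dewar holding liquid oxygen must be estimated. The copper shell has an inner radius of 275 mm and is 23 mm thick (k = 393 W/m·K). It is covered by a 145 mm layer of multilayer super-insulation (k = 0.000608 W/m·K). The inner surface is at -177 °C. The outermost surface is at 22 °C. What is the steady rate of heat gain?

Q ≈ 1.38 W

Radial (spherical) resistances in series:
R_copper shell = (1/0.275 − 1/0.298)/(4π×393) = 5.683×10^-5 K/W
R_multilayer super-insulation = (1/0.298 − 1/0.443)/(4π×0.000608) = 143.8 K/W
R_total = 143.8 K/W
Q = ΔT/R_total = 199/143.8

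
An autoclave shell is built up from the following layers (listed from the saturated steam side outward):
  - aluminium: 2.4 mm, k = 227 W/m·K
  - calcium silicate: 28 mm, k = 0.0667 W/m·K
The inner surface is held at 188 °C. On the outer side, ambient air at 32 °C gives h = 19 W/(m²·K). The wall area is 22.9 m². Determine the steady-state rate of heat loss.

Thermal resistances in series:
R_aluminium = L/(kA) = 0.0024/(227×22.9) = 4.617×10^-7 K/W
R_calcium silicate = L/(kA) = 0.028/(0.0667×22.9) = 0.01833 K/W
R_outer film = 1/(h_o·A) = 1/(19×22.9) = 0.002298 K/W
R_total = 0.02063 K/W
Q = ΔT / R_total = 156 / 0.02063

Q ≈ 7560 W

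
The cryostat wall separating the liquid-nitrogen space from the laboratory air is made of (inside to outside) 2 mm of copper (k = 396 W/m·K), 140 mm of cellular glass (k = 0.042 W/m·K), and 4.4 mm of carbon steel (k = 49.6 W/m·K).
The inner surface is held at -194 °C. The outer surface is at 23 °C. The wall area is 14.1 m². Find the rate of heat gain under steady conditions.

Thermal resistances in series:
R_copper = L/(kA) = 0.002/(396×14.1) = 3.582×10^-7 K/W
R_cellular glass = L/(kA) = 0.14/(0.042×14.1) = 0.2364 K/W
R_carbon steel = L/(kA) = 0.0044/(49.6×14.1) = 6.291×10^-6 K/W
R_total = 0.2364 K/W
Q = ΔT / R_total = 217 / 0.2364

Q ≈ 918 W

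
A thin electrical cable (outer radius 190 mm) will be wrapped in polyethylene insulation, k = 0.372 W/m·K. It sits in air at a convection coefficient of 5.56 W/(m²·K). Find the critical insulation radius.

For a cylinder r_cr = k/h = 0.372/5.56
r_cr = 66.9 mm; since the bare radius (190 mm) is above r_cr, any added insulation will reduce heat loss.

r_cr ≈ 66.9 mm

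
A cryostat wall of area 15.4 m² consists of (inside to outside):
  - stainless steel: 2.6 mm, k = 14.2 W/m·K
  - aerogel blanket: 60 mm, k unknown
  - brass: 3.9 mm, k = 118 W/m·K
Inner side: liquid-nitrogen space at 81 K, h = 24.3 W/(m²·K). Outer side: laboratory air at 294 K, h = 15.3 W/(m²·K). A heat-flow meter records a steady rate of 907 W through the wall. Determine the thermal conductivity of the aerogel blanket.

k ≈ 0.0171 W/(m·K)

Model the wall as resistances in series:
R_inner film = 1/(h_i·A) = 1/(24.3×15.4) = 0.002672 K/W
R_stainless steel = L/(kA) = 0.0026/(14.2×15.4) = 1.189×10^-5 K/W
R_brass = L/(kA) = 0.0039/(118×15.4) = 2.146×10^-6 K/W
R_outer film = 1/(h_o·A) = 1/(15.3×15.4) = 0.004244 K/W
Sum of known resistances R_other = 0.00693 K/W
Total R = ΔT/Q = 213/907 = 0.2348 K/W
R_aerogel blanket = R_total − R_other = 0.2279 K/W
k = L/(R·A) = 0.06/(0.2279×15.4)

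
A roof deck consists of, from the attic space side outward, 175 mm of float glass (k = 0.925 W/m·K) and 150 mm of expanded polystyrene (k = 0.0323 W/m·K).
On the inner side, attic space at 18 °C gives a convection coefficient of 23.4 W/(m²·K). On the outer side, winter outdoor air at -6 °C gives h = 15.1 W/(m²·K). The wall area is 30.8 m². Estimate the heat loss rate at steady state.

Thermal resistances in series:
R_inner film = 1/(h_i·A) = 1/(23.4×30.8) = 0.001388 K/W
R_float glass = L/(kA) = 0.175/(0.925×30.8) = 0.006143 K/W
R_expanded polystyrene = L/(kA) = 0.15/(0.0323×30.8) = 0.1508 K/W
R_outer film = 1/(h_o·A) = 1/(15.1×30.8) = 0.00215 K/W
R_total = 0.1605 K/W
Q = ΔT / R_total = 24 / 0.1605

Q ≈ 150 W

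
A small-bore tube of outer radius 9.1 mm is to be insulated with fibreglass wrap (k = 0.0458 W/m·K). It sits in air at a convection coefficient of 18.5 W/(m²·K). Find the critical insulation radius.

For a cylinder r_cr = k/h = 0.0458/18.5
r_cr = 2.48 mm; since the bare radius (9.1 mm) is above r_cr, any added insulation will reduce heat loss.

r_cr ≈ 2.48 mm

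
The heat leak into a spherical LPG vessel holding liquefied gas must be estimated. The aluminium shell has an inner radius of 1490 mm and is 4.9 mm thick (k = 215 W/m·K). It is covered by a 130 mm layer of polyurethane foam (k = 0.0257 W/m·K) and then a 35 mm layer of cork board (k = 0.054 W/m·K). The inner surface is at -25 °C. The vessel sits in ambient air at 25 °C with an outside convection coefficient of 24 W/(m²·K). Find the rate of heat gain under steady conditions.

Each spherical layer contributes R = (1/r_i − 1/r_o)/(4πk):
R_aluminium shell = (1/1.49 − 1/1.4949)/(4π×215) = 8.142×10^-7 K/W
R_polyurethane foam = (1/1.4949 − 1/1.6249)/(4π×0.0257) = 0.1657 K/W
R_cork board = (1/1.6249 − 1/1.6599)/(4π×0.054) = 0.01912 K/W
R_outer film = 1/(h·4πr_o²) = 1/(24×4π×1.6599²) = 0.001203 K/W
R_total = 0.186 K/W
Q = ΔT/R_total = 50/0.186

Q ≈ 269 W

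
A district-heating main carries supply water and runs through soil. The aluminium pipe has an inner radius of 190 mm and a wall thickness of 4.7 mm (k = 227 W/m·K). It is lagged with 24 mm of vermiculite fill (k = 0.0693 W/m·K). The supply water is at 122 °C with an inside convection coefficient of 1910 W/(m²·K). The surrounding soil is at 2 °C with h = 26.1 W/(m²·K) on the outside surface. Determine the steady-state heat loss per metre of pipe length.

Cylindrical conduction, so R = ln(r₂/r₁)/(2πkL) per layer, in series:
R_inner film = 1/(h_i·2πr₁L) = 1/(1910×2π×0.19×1) = 4.386×10^-4 K/W
R_aluminium pipe wall = ln(194.7/190)/(2π×227×1) = 1.713×10^-5 K/W
R_vermiculite fill = ln(218.7/194.7)/(2π×0.0693×1) = 0.267 K/W
R_outer film = 1/(h_o·2πr_oL) = 1/(26.1×2π×0.2187×1) = 0.02788 K/W
R_total = 0.2953 K/W
Q = ΔT/R_total = 120/0.2953

q′ ≈ 406 W/m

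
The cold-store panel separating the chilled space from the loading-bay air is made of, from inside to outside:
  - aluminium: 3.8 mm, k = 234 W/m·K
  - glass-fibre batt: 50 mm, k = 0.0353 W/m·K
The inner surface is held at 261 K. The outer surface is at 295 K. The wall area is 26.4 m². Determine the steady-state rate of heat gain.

Q ≈ 634 W

Using the resistance-network approach (series):
R_aluminium = L/(kA) = 0.0038/(234×26.4) = 6.151×10^-7 K/W
R_glass-fibre batt = L/(kA) = 0.05/(0.0353×26.4) = 0.05365 K/W
R_total = 0.05365 K/W
Q = ΔT / R_total = 34 / 0.05365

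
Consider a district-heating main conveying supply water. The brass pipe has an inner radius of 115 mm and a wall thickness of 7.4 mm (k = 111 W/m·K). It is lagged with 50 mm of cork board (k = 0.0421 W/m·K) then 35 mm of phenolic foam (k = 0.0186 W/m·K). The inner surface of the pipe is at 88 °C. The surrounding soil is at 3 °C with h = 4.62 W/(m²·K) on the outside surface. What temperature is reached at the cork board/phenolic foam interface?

For a radial system each layer contributes R = ln(r_out/r_in)/(2πkL); films add R = 1/(hA).
R_brass pipe wall = ln(122.4/115)/(2π×111×1) = 8.942×10^-5 K/W
R_cork board = ln(172.4/122.4)/(2π×0.0421×1) = 1.295 K/W
R_phenolic foam = ln(207.4/172.4)/(2π×0.0186×1) = 1.582 K/W
R_outer film = 1/(h_o·2πr_oL) = 1/(4.62×2π×0.2074×1) = 0.1661 K/W
R_total = 3.043 K/W
Q = ΔT/R_total = 85/3.043
Q = 27.9 W/m
T_interface = T_inner − Q·ΣR(inner→interface) = 88 − 27.9×1.295

T ≈ 51.8 °C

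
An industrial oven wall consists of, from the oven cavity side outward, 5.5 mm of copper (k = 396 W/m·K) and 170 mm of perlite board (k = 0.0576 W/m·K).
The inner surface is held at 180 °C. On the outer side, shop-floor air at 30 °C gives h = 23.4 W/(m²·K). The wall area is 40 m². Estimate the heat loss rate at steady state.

Q ≈ 2000 W

Model the wall as resistances in series:
R_copper = L/(kA) = 0.0055/(396×40) = 3.472×10^-7 K/W
R_perlite board = L/(kA) = 0.17/(0.0576×40) = 0.07378 K/W
R_outer film = 1/(h_o·A) = 1/(23.4×40) = 0.001068 K/W
R_total = 0.07485 K/W
Q = ΔT / R_total = 150 / 0.07485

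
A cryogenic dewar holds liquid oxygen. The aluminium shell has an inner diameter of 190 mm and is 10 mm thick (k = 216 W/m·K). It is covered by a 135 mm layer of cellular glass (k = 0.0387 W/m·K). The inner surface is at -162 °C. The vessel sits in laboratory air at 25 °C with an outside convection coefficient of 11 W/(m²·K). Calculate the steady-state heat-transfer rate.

Q ≈ 16.8 W

Radial (spherical) resistances in series:
R_aluminium shell = (1/0.095 − 1/0.105)/(4π×216) = 3.693×10^-4 K/W
R_cellular glass = (1/0.105 − 1/0.24)/(4π×0.0387) = 11.02 K/W
R_outer film = 1/(h·4πr_o²) = 1/(11×4π×0.24²) = 0.1256 K/W
R_total = 11.14 K/W
Q = ΔT/R_total = 187/11.14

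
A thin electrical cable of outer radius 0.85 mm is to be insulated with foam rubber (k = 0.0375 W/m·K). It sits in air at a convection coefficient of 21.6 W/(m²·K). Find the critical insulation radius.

For a cylinder r_cr = k/h = 0.0375/21.6
r_cr = 1.74 mm; since the bare radius (0.85 mm) is below r_cr, adding a thin layer of insulation will *increase* heat loss.

r_cr ≈ 1.74 mm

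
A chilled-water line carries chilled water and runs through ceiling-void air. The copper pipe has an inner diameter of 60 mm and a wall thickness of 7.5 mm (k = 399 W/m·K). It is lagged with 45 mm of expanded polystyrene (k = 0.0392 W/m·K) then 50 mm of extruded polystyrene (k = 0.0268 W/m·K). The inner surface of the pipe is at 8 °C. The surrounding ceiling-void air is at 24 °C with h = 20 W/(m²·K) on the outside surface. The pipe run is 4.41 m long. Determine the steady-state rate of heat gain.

Per-layer cylindrical resistances, series-summed:
R_copper pipe wall = ln(37.5/30)/(2π×399×4.41) = 2.018×10^-5 K/W
R_expanded polystyrene = ln(82.5/37.5)/(2π×0.0392×4.41) = 0.7259 K/W
R_extruded polystyrene = ln(132.5/82.5)/(2π×0.0268×4.41) = 0.638 K/W
R_outer film = 1/(h_o·2πr_oL) = 1/(20×2π×0.1325×4.41) = 0.01362 K/W
R_total = 1.378 K/W
Q = ΔT/R_total = 16/1.378

Q ≈ 11.6 W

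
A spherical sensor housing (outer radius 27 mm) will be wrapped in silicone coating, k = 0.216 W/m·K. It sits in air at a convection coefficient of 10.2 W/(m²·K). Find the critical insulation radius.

For a sphere r_cr = 2k/h = 2×0.216/10.2
r_cr = 42.4 mm; since the bare radius (27 mm) is below r_cr, adding a thin layer of insulation will *increase* heat loss.

r_cr ≈ 42.4 mm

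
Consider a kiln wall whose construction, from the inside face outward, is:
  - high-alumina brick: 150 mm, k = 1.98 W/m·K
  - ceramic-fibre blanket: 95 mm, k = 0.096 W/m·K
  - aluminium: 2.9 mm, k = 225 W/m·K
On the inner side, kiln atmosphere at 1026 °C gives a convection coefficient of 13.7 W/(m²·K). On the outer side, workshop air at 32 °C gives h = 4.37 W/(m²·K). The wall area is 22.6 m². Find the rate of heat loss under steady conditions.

Q ≈ 16400 W

Thermal resistances in series:
R_inner film = 1/(h_i·A) = 1/(13.7×22.6) = 0.00323 K/W
R_high-alumina brick = L/(kA) = 0.15/(1.98×22.6) = 0.003352 K/W
R_ceramic-fibre blanket = L/(kA) = 0.095/(0.096×22.6) = 0.04379 K/W
R_aluminium = L/(kA) = 0.0029/(225×22.6) = 5.703×10^-7 K/W
R_outer film = 1/(h_o·A) = 1/(4.37×22.6) = 0.01013 K/W
R_total = 0.06049 K/W
Q = ΔT / R_total = 994 / 0.06049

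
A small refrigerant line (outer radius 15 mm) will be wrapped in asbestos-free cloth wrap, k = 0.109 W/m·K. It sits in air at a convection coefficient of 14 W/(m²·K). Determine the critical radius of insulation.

For a cylinder r_cr = k/h = 0.109/14
r_cr = 7.79 mm; since the bare radius (15 mm) is above r_cr, any added insulation will reduce heat loss.

r_cr ≈ 7.79 mm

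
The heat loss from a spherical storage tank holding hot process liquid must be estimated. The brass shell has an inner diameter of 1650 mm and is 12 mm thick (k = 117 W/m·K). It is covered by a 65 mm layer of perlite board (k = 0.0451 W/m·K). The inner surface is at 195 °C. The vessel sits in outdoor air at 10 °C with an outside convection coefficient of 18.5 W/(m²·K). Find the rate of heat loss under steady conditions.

Q ≈ 1180 W

Each spherical layer contributes R = (1/r_i − 1/r_o)/(4πk):
R_brass shell = (1/0.825 − 1/0.837)/(4π×117) = 1.182×10^-5 K/W
R_perlite board = (1/0.837 − 1/0.902)/(4π×0.0451) = 0.1519 K/W
R_outer film = 1/(h·4πr_o²) = 1/(18.5×4π×0.902²) = 0.005287 K/W
R_total = 0.1572 K/W
Q = ΔT/R_total = 185/0.1572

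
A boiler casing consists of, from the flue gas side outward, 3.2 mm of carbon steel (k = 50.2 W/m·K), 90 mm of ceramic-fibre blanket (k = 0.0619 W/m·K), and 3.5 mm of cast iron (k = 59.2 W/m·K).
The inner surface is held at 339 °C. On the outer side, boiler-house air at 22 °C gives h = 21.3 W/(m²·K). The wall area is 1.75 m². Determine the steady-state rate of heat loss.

Q ≈ 370 W

Thermal resistances in series:
R_carbon steel = L/(kA) = 0.0032/(50.2×1.75) = 3.643×10^-5 K/W
R_ceramic-fibre blanket = L/(kA) = 0.09/(0.0619×1.75) = 0.8308 K/W
R_cast iron = L/(kA) = 0.0035/(59.2×1.75) = 3.378×10^-5 K/W
R_outer film = 1/(h_o·A) = 1/(21.3×1.75) = 0.02683 K/W
R_total = 0.8577 K/W
Q = ΔT / R_total = 317 / 0.8577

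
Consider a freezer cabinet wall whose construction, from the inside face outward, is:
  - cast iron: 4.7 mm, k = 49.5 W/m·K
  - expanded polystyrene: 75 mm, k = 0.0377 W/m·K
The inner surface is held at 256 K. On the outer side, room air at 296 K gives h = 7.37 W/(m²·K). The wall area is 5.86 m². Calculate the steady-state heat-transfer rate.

Thermal resistances in series:
R_cast iron = L/(kA) = 0.0047/(49.5×5.86) = 1.62×10^-5 K/W
R_expanded polystyrene = L/(kA) = 0.075/(0.0377×5.86) = 0.3395 K/W
R_outer film = 1/(h_o·A) = 1/(7.37×5.86) = 0.02315 K/W
R_total = 0.3627 K/W
Q = ΔT / R_total = 40 / 0.3627

Q ≈ 110 W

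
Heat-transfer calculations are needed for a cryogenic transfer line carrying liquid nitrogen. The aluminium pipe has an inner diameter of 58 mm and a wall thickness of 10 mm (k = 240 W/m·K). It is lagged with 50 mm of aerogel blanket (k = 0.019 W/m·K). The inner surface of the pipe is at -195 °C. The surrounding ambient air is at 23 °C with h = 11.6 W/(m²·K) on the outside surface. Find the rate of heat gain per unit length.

q′ ≈ 30.9 W/m

For a radial system each layer contributes R = ln(r_out/r_in)/(2πkL); films add R = 1/(hA).
R_aluminium pipe wall = ln(39/29)/(2π×240×1) = 1.965×10^-4 K/W
R_aerogel blanket = ln(89/39)/(2π×0.019×1) = 6.911 K/W
R_outer film = 1/(h_o·2πr_oL) = 1/(11.6×2π×0.089×1) = 0.1542 K/W
R_total = 7.066 K/W
Q = ΔT/R_total = 218/7.066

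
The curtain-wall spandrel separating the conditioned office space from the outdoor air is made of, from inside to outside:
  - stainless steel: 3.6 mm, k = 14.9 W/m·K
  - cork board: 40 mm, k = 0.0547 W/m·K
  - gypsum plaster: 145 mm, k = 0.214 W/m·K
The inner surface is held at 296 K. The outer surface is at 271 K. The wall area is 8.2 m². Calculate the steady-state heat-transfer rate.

Q ≈ 145 W

Treating each layer as a thermal resistance in series:
R_stainless steel = L/(kA) = 0.0036/(14.9×8.2) = 2.946×10^-5 K/W
R_cork board = L/(kA) = 0.04/(0.0547×8.2) = 0.08918 K/W
R_gypsum plaster = L/(kA) = 0.145/(0.214×8.2) = 0.08263 K/W
R_total = 0.1718 K/W
Q = ΔT / R_total = 25 / 0.1718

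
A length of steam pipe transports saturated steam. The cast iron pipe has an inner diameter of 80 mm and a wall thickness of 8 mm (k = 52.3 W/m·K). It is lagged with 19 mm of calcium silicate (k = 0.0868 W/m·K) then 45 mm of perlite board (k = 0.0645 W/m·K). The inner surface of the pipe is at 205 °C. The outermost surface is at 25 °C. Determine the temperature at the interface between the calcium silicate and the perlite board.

T ≈ 146 °C

Radial resistances (cylindrical: R_cond = ln(r_o/r_i)/(2πkL), R_conv = 1/(h·2πrL)):
R_cast iron pipe wall = ln(48/40)/(2π×52.3×1) = 5.548×10^-4 K/W
R_calcium silicate = ln(67/48)/(2π×0.0868×1) = 0.6115 K/W
R_perlite board = ln(112/67)/(2π×0.0645×1) = 1.268 K/W
R_total = 1.88 K/W
Q = ΔT/R_total = 180/1.88
Q = 95.8 W/m
T_interface = T_inner − Q·ΣR(inner→interface) = 205 − 95.8×0.612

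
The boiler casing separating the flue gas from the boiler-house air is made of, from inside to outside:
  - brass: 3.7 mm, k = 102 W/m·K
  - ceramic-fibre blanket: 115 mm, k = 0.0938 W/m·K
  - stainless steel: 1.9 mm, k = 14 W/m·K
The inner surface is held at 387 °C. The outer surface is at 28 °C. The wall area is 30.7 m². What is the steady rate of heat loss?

Q ≈ 8990 W

Model the wall as resistances in series:
R_brass = L/(kA) = 0.0037/(102×30.7) = 1.182×10^-6 K/W
R_ceramic-fibre blanket = L/(kA) = 0.115/(0.0938×30.7) = 0.03994 K/W
R_stainless steel = L/(kA) = 0.0019/(14×30.7) = 4.421×10^-6 K/W
R_total = 0.03994 K/W
Q = ΔT / R_total = 359 / 0.03994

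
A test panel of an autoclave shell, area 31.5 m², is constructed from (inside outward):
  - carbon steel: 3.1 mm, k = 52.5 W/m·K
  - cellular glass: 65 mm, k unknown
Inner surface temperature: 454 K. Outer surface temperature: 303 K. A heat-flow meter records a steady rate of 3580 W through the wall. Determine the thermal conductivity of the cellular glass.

Using the resistance-network approach (series):
R_carbon steel = L/(kA) = 0.0031/(52.5×31.5) = 1.875×10^-6 K/W
Sum of known resistances R_other = 1.875×10^-6 K/W
Total R = ΔT/Q = 151/3580 = 0.04218 K/W
R_cellular glass = R_total − R_other = 0.04218 K/W
k = L/(R·A) = 0.065/(0.04218×31.5)

k ≈ 0.0489 W/(m·K)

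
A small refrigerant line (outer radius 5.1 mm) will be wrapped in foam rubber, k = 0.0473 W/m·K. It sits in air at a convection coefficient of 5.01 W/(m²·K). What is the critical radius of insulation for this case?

For a cylinder r_cr = k/h = 0.0473/5.01
r_cr = 9.44 mm; since the bare radius (5.1 mm) is below r_cr, adding a thin layer of insulation will *increase* heat loss.

r_cr ≈ 9.44 mm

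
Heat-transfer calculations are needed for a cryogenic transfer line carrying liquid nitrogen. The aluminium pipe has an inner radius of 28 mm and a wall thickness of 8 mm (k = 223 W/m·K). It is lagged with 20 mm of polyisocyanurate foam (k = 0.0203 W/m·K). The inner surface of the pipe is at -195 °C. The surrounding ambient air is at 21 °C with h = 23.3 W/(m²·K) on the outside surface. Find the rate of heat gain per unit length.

q′ ≈ 60.2 W/m

Cylindrical conduction, so R = ln(r₂/r₁)/(2πkL) per layer, in series:
R_aluminium pipe wall = ln(36/28)/(2π×223×1) = 1.794×10^-4 K/W
R_polyisocyanurate foam = ln(56/36)/(2π×0.0203×1) = 3.464 K/W
R_outer film = 1/(h_o·2πr_oL) = 1/(23.3×2π×0.056×1) = 0.122 K/W
R_total = 3.586 K/W
Q = ΔT/R_total = 216/3.586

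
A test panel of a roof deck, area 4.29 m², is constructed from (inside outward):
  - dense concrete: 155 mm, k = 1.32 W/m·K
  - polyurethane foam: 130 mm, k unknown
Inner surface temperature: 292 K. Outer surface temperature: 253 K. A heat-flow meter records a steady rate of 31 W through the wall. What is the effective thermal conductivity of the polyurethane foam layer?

Series thermal resistances:
R_dense concrete = L/(kA) = 0.155/(1.32×4.29) = 0.02737 K/W
Sum of known resistances R_other = 0.02737 K/W
Total R = ΔT/Q = 39/31 = 1.258 K/W
R_polyurethane foam = R_total − R_other = 1.231 K/W
k = L/(R·A) = 0.13/(1.231×4.29)

k ≈ 0.0246 W/(m·K)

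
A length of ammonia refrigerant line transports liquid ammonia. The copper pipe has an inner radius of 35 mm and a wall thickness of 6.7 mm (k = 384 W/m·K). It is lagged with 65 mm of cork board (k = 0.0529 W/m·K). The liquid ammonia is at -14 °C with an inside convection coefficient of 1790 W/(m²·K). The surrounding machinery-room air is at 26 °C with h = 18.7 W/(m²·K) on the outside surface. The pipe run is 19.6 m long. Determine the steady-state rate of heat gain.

Q ≈ 270 W

Per-layer cylindrical resistances, series-summed:
R_inner film = 1/(h_i·2πr₁L) = 1/(1790×2π×0.035×19.6) = 1.296×10^-4 K/W
R_copper pipe wall = ln(41.7/35)/(2π×384×19.6) = 3.704×10^-6 K/W
R_cork board = ln(106.7/41.7)/(2π×0.0529×19.6) = 0.1442 K/W
R_outer film = 1/(h_o·2πr_oL) = 1/(18.7×2π×0.1067×19.6) = 0.00407 K/W
R_total = 0.1484 K/W
Q = ΔT/R_total = 40/0.1484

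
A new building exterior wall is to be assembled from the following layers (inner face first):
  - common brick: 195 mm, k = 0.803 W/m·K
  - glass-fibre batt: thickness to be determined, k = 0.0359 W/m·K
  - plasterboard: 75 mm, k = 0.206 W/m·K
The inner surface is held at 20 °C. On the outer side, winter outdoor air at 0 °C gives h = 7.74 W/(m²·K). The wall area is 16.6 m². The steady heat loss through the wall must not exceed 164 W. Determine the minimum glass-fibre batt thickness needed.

Using the resistance-network approach (series):
R_common brick = L/(kA) = 0.195/(0.803×16.6) = 0.01463 K/W
R_plasterboard = L/(kA) = 0.075/(0.206×16.6) = 0.02193 K/W
R_outer film = 1/(h_o·A) = 1/(7.74×16.6) = 0.007783 K/W
Sum of the known resistances R_other = 0.04434 K/W
Required total resistance R_tot = ΔT/Q_allow = 20/164 = 0.122 K/W
R_glass-fibre batt = R_tot − R_other = 0.07761 K/W
L = R·k·A = 0.07761×0.0359×16.6

L ≈ 46.2 mm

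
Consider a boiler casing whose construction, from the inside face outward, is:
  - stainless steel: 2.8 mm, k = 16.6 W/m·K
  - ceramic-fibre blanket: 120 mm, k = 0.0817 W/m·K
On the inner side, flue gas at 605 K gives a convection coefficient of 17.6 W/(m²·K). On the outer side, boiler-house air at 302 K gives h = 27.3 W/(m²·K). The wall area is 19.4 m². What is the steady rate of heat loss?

Treating each layer as a thermal resistance in series:
R_inner film = 1/(h_i·A) = 1/(17.6×19.4) = 0.002929 K/W
R_stainless steel = L/(kA) = 0.0028/(16.6×19.4) = 8.695×10^-6 K/W
R_ceramic-fibre blanket = L/(kA) = 0.12/(0.0817×19.4) = 0.07571 K/W
R_outer film = 1/(h_o·A) = 1/(27.3×19.4) = 0.001888 K/W
R_total = 0.08054 K/W
Q = ΔT / R_total = 303 / 0.08054

Q ≈ 3760 W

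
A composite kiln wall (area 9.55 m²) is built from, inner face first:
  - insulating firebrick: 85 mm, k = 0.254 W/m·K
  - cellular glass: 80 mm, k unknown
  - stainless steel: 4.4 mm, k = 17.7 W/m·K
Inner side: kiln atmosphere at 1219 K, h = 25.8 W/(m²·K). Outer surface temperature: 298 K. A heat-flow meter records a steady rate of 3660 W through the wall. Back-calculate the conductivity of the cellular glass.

Model the wall as resistances in series:
R_inner film = 1/(h_i·A) = 1/(25.8×9.55) = 0.004059 K/W
R_insulating firebrick = L/(kA) = 0.085/(0.254×9.55) = 0.03504 K/W
R_stainless steel = L/(kA) = 0.0044/(17.7×9.55) = 2.603×10^-5 K/W
Sum of known resistances R_other = 0.03913 K/W
Total R = ΔT/Q = 921/3660 = 0.2516 K/W
R_cellular glass = R_total − R_other = 0.2125 K/W
k = L/(R·A) = 0.08/(0.2125×9.55)

k ≈ 0.0394 W/(m·K)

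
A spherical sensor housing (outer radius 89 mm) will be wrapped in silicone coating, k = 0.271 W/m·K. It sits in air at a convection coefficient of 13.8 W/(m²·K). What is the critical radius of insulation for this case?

For a sphere r_cr = 2k/h = 2×0.271/13.8
r_cr = 39.3 mm; since the bare radius (89 mm) is above r_cr, any added insulation will reduce heat loss.

r_cr ≈ 39.3 mm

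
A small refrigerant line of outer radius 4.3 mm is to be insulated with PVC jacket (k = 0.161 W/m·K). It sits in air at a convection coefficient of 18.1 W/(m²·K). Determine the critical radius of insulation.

For a cylinder r_cr = k/h = 0.161/18.1
r_cr = 8.9 mm; since the bare radius (4.3 mm) is below r_cr, adding a thin layer of insulation will *increase* heat loss.

r_cr ≈ 8.9 mm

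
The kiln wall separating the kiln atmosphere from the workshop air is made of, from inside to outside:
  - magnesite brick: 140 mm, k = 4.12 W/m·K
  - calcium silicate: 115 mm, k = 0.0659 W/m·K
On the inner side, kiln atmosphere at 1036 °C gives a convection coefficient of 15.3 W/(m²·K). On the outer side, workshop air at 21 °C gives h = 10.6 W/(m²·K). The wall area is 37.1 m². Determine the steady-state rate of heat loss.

Q ≈ 19400 W

Thermal resistances in series:
R_inner film = 1/(h_i·A) = 1/(15.3×37.1) = 0.001762 K/W
R_magnesite brick = L/(kA) = 0.14/(4.12×37.1) = 9.159×10^-4 K/W
R_calcium silicate = L/(kA) = 0.115/(0.0659×37.1) = 0.04704 K/W
R_outer film = 1/(h_o·A) = 1/(10.6×37.1) = 0.002543 K/W
R_total = 0.05226 K/W
Q = ΔT / R_total = 1015 / 0.05226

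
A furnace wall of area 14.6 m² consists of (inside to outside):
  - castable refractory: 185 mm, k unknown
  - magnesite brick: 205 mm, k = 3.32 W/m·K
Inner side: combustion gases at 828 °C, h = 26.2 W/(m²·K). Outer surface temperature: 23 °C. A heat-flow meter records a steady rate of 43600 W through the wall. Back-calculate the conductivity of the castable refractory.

k ≈ 1.09 W/(m·K)

Series thermal resistances:
R_inner film = 1/(h_i·A) = 1/(26.2×14.6) = 0.002614 K/W
R_magnesite brick = L/(kA) = 0.205/(3.32×14.6) = 0.004229 K/W
Sum of known resistances R_other = 0.006843 K/W
Total R = ΔT/Q = 805/43600 = 0.01846 K/W
R_castable refractory = R_total − R_other = 0.01162 K/W
k = L/(R·A) = 0.185/(0.01162×14.6)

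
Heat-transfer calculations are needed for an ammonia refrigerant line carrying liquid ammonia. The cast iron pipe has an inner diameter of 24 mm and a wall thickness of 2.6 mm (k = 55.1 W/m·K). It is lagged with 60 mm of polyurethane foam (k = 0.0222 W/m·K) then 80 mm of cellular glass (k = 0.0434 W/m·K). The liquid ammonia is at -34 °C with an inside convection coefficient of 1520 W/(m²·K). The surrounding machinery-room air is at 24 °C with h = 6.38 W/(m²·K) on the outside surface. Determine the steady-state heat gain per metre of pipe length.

Cylindrical conduction, so R = ln(r₂/r₁)/(2πkL) per layer, in series:
R_inner film = 1/(h_i·2πr₁L) = 1/(1520×2π×0.012×1) = 0.008726 K/W
R_cast iron pipe wall = ln(14.6/12)/(2π×55.1×1) = 5.665×10^-4 K/W
R_polyurethane foam = ln(74.6/14.6)/(2π×0.0222×1) = 11.69 K/W
R_cellular glass = ln(154.6/74.6)/(2π×0.0434×1) = 2.672 K/W
R_outer film = 1/(h_o·2πr_oL) = 1/(6.38×2π×0.1546×1) = 0.1614 K/W
R_total = 14.54 K/W
Q = ΔT/R_total = 58/14.54

q′ ≈ 3.99 W/m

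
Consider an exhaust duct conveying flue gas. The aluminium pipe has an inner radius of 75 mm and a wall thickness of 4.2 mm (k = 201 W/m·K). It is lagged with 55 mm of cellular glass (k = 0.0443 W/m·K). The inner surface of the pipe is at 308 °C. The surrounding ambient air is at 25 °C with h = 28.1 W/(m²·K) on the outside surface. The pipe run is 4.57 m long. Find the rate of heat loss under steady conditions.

Q ≈ 668 W

Cylindrical conduction, so R = ln(r₂/r₁)/(2πkL) per layer, in series:
R_aluminium pipe wall = ln(79.2/75)/(2π×201×4.57) = 9.441×10^-6 K/W
R_cellular glass = ln(134.2/79.2)/(2π×0.0443×4.57) = 0.4146 K/W
R_outer film = 1/(h_o·2πr_oL) = 1/(28.1×2π×0.1342×4.57) = 0.009235 K/W
R_total = 0.4238 K/W
Q = ΔT/R_total = 283/0.4238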